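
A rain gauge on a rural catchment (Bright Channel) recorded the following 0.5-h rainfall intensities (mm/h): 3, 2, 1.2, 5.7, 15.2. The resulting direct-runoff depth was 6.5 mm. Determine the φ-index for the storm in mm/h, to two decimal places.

φ ≈ 3.95 mm/h

Only the 2 blocks with intensity above φ contribute runoff: 5.7, 15.2 mm/h.
Σ(I−φ)·Δt = d  ⇒  (5.7+15.2 − 2φ)·0.5 = 6.5
φ = (20.90 − 6.5/0.5) / 2 = 3.95 mm/h.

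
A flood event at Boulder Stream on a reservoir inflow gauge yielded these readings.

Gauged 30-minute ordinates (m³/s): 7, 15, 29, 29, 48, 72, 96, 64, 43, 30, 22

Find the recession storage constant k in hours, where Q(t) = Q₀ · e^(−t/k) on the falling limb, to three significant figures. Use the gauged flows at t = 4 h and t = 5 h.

On the falling limb, Q drops from 43 to 22 m³/s between t = 4 h and t = 5 h (Δt = 1 h).
k = −Δt / ln(Q₂/Q₁) = −1 / ln(22/43) = 1.49 h.

k ≈ 1.49 h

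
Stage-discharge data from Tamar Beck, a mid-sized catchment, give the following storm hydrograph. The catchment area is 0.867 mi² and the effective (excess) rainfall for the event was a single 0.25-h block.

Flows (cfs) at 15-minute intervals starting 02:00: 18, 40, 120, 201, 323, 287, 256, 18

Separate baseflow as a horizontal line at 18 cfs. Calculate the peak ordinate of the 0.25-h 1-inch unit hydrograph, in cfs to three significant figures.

U_p ≈ 610 cfs

Direct runoff: 0.0, 22.0, 102.0, 183.0, 305.0, 269.0, 238.0, 0.0 cfs; ΣQ_DR = 1119 cfs, peak = 305.0 cfs.
Runoff depth d = ΣQ_DR·Δt / A = 1119 × 900 / (0.867 mi²) = 0.5000 in.
The 1-inch UH is the DRH scaled by (1 in)/d, so U_p = 305.0 × 1/0.5000 = 610 cfs.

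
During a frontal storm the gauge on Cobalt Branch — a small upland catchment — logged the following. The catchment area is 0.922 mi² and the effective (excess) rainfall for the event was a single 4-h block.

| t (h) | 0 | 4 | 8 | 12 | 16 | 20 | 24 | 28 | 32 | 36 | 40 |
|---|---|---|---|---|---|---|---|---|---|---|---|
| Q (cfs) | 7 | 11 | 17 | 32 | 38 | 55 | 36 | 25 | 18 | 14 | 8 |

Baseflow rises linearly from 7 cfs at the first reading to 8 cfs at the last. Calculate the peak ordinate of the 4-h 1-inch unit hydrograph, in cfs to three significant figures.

Direct runoff: 0.00, 3.90, 9.80, 24.70, 30.60, 47.50, 28.40, 17.30, 10.20, 6.10, 0.00 cfs; ΣQ_DR = 178.5 cfs, peak = 47.50 cfs.
Runoff depth d = ΣQ_DR·Δt / A = 178.5 × 14400 / (0.922 mi²) = 1.200 in.
The 1-inch UH is the DRH scaled by (1 in)/d, so U_p = 47.50 × 1/1.200 = 39.6 cfs.

U_p ≈ 39.6 cfs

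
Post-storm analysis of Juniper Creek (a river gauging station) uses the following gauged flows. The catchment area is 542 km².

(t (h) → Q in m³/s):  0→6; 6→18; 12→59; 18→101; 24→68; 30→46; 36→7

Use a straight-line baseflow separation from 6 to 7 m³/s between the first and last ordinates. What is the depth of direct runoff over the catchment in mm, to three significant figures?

d ≈ 10.3 mm

Direct runoff: 0.00, 11.83, 52.67, 94.50, 61.33, 39.17, 0.00 m³/s; ΣQ_DR = 259.5 m³/s.
V = ΣQ_DR · Δt = 259.5 × 21600 s = 5.605 × 10^6 m³.
Over A = 542 km², depth = V / A = 10.3 mm.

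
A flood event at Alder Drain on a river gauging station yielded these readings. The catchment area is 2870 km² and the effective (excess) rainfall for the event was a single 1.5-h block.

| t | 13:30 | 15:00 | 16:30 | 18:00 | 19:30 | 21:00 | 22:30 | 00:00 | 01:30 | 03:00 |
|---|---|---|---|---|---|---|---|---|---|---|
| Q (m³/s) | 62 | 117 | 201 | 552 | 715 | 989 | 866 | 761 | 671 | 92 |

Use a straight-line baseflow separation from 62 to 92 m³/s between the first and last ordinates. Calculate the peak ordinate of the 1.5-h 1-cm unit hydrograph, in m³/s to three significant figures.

Direct runoff: 0.00, 51.67, 132.33, 480.00, 639.67, 910.33, 784.00, 675.67, 582.33, 0.00 m³/s; ΣQ_DR = 4256 m³/s, peak = 910.33 m³/s.
Runoff depth d = ΣQ_DR·Δt / A = 4256 × 5400 / (2870 km²) = 8.008 mm.
The 1-cm UH is the DRH scaled by (10 mm)/d, so U_p = 910.33 × 10/8.008 = 1140 m³/s.

U_p ≈ 1140 m³/s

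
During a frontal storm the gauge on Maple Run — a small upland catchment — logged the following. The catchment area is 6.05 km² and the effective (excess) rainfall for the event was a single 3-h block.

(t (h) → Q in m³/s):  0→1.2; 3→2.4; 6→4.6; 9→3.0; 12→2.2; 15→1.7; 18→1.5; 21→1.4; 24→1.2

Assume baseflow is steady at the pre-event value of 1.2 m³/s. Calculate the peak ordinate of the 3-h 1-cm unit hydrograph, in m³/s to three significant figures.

Direct runoff: 0.0, 1.2, 3.4, 1.8, 1.0, 0.5, 0.3, 0.2, 0.0 m³/s; ΣQ_DR = 8.400 m³/s, peak = 3.4 m³/s.
Runoff depth d = ΣQ_DR·Δt / A = 8.400 × 10800 / (6.05 km²) = 15.00 mm.
The 1-cm UH is the DRH scaled by (10 mm)/d, so U_p = 3.4 × 10/15.00 = 2.27 m³/s.

U_p ≈ 2.27 m³/s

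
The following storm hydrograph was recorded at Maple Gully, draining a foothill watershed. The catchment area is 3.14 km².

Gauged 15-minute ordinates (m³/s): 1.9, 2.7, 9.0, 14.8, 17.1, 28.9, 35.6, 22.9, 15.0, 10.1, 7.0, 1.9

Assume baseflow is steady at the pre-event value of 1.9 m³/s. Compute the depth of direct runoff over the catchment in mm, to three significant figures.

d ≈ 41.3 mm

Direct runoff: 0.0, 0.8, 7.1, 12.9, 15.2, 27.0, 33.7, 21.0, 13.1, 8.2, 5.1, 0.0 m³/s; ΣQ_DR = 144.1 m³/s.
V = ΣQ_DR · Δt = 144.1 × 900 s = 1.297 × 10^5 m³.
Over A = 3.14 km², depth = V / A = 41.3 mm.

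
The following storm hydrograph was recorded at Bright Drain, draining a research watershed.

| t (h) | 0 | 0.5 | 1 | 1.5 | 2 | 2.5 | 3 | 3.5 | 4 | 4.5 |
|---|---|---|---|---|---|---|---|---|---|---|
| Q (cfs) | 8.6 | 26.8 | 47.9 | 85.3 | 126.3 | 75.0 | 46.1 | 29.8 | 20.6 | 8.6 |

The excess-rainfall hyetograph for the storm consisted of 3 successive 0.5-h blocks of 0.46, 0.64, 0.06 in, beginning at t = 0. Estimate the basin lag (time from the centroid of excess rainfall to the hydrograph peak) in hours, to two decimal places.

Centroid of excess rainfall: t_c = Σ P_i·t̄_i / ΣP_i = 0.5776 h (block centres at 0.25, 0.75, 1.25 h).
Hydrograph peak occurs at t = 2 h, so basin lag t_L = 2 − 0.5776 = 1.42 h.

t_L ≈ 1.42 h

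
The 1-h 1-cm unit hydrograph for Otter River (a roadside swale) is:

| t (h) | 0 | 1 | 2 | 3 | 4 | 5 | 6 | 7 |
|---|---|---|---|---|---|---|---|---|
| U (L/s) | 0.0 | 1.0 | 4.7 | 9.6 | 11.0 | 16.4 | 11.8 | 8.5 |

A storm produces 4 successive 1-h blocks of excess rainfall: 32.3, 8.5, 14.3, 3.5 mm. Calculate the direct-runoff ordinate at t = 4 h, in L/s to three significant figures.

Q ≈ 50.8 L/s

By discrete convolution, Q_j = Σ (P_i / 10 mm) · U_{j−i}.
At t = 4 h (j=4): Q = (32.3/10)·11.0 + (8.5/10)·9.6 + (14.3/10)·4.7 + (3.5/10)·1.0 = 50.8 L/s.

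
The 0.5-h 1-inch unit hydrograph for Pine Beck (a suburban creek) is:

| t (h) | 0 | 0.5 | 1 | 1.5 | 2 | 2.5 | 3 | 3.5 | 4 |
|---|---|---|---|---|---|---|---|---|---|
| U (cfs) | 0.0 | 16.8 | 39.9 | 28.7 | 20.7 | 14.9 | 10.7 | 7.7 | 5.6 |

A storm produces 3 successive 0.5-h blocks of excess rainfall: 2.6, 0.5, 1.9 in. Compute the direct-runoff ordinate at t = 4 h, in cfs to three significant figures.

Q ≈ 38.7 cfs

By discrete convolution, Q_j = Σ (P_i / 1 in) · U_{j−i}.
At t = 4 h (j=8): Q = (2.6/1)·5.6 + (0.5/1)·7.7 + (1.9/1)·10.7 = 38.7 cfs.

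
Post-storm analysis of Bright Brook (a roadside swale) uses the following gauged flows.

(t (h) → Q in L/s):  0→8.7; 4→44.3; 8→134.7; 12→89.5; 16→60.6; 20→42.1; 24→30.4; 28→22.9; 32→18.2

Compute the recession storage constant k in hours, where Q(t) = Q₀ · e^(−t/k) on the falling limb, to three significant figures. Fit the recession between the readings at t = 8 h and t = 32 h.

k ≈ 12.0 h

On the falling limb, Q drops from 134.7 to 18.2 L/s between t = 8 h and t = 32 h (Δt = 24 h).
k = −Δt / ln(Q₂/Q₁) = −24 / ln(18.2/134.7) = 12.0 h.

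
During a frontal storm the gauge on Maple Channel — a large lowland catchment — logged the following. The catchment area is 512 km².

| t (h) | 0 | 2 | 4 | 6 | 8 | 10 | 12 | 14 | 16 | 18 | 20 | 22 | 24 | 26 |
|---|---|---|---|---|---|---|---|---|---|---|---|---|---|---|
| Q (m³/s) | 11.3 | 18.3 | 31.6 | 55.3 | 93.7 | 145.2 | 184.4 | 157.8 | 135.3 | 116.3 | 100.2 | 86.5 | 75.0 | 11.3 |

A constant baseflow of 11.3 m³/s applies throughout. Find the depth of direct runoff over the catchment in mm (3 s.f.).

d ≈ 15.0 mm

Direct runoff: 0.0, 7.0, 20.3, 44.0, 82.4, 133.9, 173.1, 146.5, 124.0, 105.0, 88.9, 75.2, 63.7, 0.0 m³/s; ΣQ_DR = 1064 m³/s.
V = ΣQ_DR · Δt = 1064 × 7200 s = 7.661 × 10^6 m³.
Over A = 512 km², depth = V / A = 15.0 mm.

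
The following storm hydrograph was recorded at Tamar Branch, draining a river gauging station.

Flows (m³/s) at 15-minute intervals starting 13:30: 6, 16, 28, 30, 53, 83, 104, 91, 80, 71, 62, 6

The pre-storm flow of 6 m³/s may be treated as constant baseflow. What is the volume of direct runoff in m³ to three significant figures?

Direct-runoff ordinates (Q − Q_b): 0.0, 10.0, 22.0, 24.0, 47.0, 77.0, 98.0, 85.0, 74.0, 65.0, 56.0, 0.0 m³/s.
ΣQ_DR = 558.0 m³/s.
With Δt = 0.25 h = 900 s, V = ΣQ_DR · Δt = 558.0 × 900 = 5.02 × 10^5 m³.

V ≈ 5.02 × 10^5 m³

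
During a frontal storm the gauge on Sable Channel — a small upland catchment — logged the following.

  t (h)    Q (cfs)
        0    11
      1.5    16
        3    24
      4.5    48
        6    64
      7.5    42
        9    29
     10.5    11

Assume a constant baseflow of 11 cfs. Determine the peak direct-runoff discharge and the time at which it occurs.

Subtracting baseflow gives direct-runoff ordinates: 0.0, 5.0, 13.0, 37.0, 53.0, 31.0, 18.0, 0.0 cfs.
The maximum is 53.0 cfs, occurring at the reading for t = 6 h.

Q_p = 53.0 cfs at t = 6 h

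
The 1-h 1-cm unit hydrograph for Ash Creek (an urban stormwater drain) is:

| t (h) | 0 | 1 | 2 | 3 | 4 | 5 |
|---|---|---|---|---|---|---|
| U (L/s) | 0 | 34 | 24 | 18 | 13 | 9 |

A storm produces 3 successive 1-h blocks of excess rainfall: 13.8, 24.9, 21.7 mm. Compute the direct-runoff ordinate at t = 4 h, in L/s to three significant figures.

By discrete convolution, Q_j = Σ (P_i / 10 mm) · U_{j−i}.
At t = 4 h (j=4): Q = (13.8/10)·13 + (24.9/10)·18 + (21.7/10)·24 = 115 L/s.

Q ≈ 115 L/s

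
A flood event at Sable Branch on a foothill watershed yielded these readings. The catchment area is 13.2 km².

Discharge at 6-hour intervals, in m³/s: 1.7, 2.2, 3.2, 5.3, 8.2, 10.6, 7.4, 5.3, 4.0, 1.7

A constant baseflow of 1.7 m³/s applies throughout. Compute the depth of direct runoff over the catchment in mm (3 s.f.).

Direct runoff: 0.0, 0.5, 1.5, 3.6, 6.5, 8.9, 5.7, 3.6, 2.3, 0.0 m³/s; ΣQ_DR = 32.60 m³/s.
V = ΣQ_DR · Δt = 32.60 × 21600 s = 7.042 × 10^5 m³.
Over A = 13.2 km², depth = V / A = 53.3 mm.

d ≈ 53.3 mm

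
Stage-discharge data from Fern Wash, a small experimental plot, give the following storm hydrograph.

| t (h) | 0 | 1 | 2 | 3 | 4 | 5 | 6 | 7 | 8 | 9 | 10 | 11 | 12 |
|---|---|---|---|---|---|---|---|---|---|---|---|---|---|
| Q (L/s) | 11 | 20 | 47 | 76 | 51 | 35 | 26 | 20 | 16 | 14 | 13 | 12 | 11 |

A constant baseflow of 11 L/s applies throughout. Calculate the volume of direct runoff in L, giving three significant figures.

Direct-runoff ordinates (Q − Q_b): 0.0, 9.0, 36.0, 65.0, 40.0, 24.0, 15.0, 9.0, 5.0, 3.0, 2.0, 1.0, 0.0 L/s.
ΣQ_DR = 209.0 L/s.
With Δt = 1 h = 3600 s, V = ΣQ_DR · Δt = 209.0 × 3600 = 7.52 × 10^5 L.

V ≈ 7.52 × 10^5 L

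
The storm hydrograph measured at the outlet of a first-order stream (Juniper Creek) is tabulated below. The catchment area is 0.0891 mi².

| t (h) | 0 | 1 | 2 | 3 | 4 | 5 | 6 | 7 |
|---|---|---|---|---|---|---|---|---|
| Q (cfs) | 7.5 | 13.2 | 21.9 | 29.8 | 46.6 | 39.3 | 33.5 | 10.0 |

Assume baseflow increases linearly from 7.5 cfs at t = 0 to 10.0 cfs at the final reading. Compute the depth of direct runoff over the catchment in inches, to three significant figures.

d ≈ 2.29 in

Direct runoff: 0.00, 5.34, 13.69, 21.23, 37.67, 30.01, 23.86, 0.00 cfs; ΣQ_DR = 131.8 cfs.
V = ΣQ_DR · Δt = 131.8 × 3600 s = 4.745 × 10^5 ft³.
Over A = 0.0891 mi², depth = V / A = 2.29 in.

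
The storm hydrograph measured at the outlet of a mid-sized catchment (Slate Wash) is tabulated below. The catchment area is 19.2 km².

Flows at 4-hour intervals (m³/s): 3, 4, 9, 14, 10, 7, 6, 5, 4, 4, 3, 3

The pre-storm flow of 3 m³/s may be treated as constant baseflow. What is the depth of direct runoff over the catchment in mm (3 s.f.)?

Direct runoff: 0.0, 1.0, 6.0, 11.0, 7.0, 4.0, 3.0, 2.0, 1.0, 1.0, 0.0, 0.0 m³/s; ΣQ_DR = 36.00 m³/s.
V = ΣQ_DR · Δt = 36.00 × 14400 s = 5.184 × 10^5 m³.
Over A = 19.2 km², depth = V / A = 27.0 mm.

d ≈ 27.0 mm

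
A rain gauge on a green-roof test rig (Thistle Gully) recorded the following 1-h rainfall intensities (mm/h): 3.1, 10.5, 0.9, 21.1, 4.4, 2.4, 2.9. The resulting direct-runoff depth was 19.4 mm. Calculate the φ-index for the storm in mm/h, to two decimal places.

φ ≈ 6.10 mm/h

Only the 2 blocks with intensity above φ contribute runoff: 10.5, 21.1 mm/h.
Σ(I−φ)·Δt = d  ⇒  (10.5+21.1 − 2φ)·1 = 19.4
φ = (31.60 − 19.4/1) / 2 = 6.10 mm/h.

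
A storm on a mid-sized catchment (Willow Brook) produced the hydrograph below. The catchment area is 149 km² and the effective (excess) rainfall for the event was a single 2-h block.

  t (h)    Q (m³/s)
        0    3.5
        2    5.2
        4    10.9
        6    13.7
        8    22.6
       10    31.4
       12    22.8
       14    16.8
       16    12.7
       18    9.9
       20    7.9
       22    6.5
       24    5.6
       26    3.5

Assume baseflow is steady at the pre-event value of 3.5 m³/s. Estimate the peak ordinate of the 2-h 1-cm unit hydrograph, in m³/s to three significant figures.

Direct runoff: 0.0, 1.7, 7.4, 10.2, 19.1, 27.9, 19.3, 13.3, 9.2, 6.4, 4.4, 3.0, 2.1, 0.0 m³/s; ΣQ_DR = 124.0 m³/s, peak = 27.9 m³/s.
Runoff depth d = ΣQ_DR·Δt / A = 124.0 × 7200 / (149 km²) = 5.992 mm.
The 1-cm UH is the DRH scaled by (10 mm)/d, so U_p = 27.9 × 10/5.992 = 46.6 m³/s.

U_p ≈ 46.6 m³/s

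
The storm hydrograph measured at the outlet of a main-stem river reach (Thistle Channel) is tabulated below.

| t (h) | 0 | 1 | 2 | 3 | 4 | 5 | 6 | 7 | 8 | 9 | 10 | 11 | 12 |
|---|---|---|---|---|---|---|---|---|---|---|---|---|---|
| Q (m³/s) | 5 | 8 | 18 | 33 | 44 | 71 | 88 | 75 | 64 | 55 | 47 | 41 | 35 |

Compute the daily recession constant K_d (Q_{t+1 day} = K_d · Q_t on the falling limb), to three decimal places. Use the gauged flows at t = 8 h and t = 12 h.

K_d ≈ 0.027

Between t = 8 h and t = 12 h the flow falls from 64 to 35 m³/s over 4×1 h = 4 h.
Per-interval ratio K = (35/64)^(1/4) = 0.8599; K_d = K^(24/1) = 0.027.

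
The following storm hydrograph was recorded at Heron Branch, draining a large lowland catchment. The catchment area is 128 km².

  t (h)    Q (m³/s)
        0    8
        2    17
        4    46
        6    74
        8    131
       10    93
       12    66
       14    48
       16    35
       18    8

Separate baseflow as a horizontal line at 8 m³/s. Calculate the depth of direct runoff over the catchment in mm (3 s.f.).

d ≈ 25.1 mm

Direct runoff: 0.0, 9.0, 38.0, 66.0, 123.0, 85.0, 58.0, 40.0, 27.0, 0.0 m³/s; ΣQ_DR = 446.0 m³/s.
V = ΣQ_DR · Δt = 446.0 × 7200 s = 3.211 × 10^6 m³.
Over A = 128 km², depth = V / A = 25.1 mm.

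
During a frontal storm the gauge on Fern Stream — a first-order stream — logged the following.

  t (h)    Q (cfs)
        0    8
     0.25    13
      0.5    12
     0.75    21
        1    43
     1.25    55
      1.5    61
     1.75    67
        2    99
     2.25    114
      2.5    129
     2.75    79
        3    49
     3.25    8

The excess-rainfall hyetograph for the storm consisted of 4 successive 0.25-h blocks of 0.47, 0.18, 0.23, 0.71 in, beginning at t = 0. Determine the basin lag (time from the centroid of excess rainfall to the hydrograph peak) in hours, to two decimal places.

Centroid of excess rainfall: t_c = Σ P_i·t̄_i / ΣP_i = 0.5605 h (block centres at 0.125, 0.375, 0.625, 0.875 h).
Hydrograph peak occurs at t = 2.5 h, so basin lag t_L = 2.5 − 0.5605 = 1.94 h.

t_L ≈ 1.94 h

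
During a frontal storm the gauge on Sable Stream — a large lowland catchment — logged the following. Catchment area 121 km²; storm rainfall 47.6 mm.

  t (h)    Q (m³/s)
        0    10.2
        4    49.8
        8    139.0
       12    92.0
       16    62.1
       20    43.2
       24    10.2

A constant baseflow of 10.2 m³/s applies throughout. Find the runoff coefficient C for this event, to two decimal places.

ΣQ_DR = 335.1 m³/s; V = ΣQ_DR·Δt = 4.825 × 10^6 m³.
Runoff depth d = V / A = 39.88 mm.
C = d / P = 39.88 / 47.6 = 0.84.

C ≈ 0.84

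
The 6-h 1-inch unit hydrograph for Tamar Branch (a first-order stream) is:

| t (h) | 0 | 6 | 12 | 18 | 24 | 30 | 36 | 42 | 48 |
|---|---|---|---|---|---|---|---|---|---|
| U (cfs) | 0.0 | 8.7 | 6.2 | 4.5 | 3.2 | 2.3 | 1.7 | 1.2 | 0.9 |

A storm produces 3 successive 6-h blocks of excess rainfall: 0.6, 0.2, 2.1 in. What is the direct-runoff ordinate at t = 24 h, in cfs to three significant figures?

Q ≈ 15.8 cfs

By discrete convolution, Q_j = Σ (P_i / 1 in) · U_{j−i}.
At t = 24 h (j=4): Q = (0.6/1)·3.2 + (0.2/1)·4.5 + (2.1/1)·6.2 = 15.8 cfs.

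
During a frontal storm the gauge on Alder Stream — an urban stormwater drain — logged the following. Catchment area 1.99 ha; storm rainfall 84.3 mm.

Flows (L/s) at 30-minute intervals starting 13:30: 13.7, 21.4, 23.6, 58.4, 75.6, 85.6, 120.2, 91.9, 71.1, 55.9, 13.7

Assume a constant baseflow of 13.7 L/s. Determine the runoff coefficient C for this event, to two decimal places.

C ≈ 0.52

ΣQ_DR = 480.4 L/s; V = ΣQ_DR·Δt = 8.647 × 10^5 L.
Runoff depth d = V / A = 43.45 mm.
C = d / P = 43.45 / 84.3 = 0.52.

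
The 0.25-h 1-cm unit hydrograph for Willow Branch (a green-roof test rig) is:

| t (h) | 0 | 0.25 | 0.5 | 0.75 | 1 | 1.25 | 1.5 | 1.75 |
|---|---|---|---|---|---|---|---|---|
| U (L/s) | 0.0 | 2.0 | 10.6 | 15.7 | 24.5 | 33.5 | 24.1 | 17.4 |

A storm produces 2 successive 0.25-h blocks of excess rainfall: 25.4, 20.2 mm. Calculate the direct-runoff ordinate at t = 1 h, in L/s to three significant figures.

By discrete convolution, Q_j = Σ (P_i / 10 mm) · U_{j−i}.
At t = 1 h (j=4): Q = (25.4/10)·24.5 + (20.2/10)·15.7 = 93.9 L/s.

Q ≈ 93.9 L/s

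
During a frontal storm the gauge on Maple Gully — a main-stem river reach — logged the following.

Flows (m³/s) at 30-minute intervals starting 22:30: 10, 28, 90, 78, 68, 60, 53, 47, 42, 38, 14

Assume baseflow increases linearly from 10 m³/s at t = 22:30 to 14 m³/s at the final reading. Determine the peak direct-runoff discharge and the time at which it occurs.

Subtracting baseflow gives direct-runoff ordinates: 0.00, 17.60, 79.20, 66.80, 56.40, 48.00, 40.60, 34.20, 28.80, 24.40, 0.00 m³/s.
The maximum is 79.20 m³/s, occurring at the reading for t = 23:30.

Q_p = 79.20 m³/s at t = 23:30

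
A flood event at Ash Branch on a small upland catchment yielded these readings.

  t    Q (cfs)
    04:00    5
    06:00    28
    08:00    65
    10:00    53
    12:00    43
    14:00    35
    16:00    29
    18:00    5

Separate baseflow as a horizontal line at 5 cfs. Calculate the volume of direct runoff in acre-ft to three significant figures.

Direct-runoff ordinates (Q − Q_b): 0.0, 23.0, 60.0, 48.0, 38.0, 30.0, 24.0, 0.0 cfs.
ΣQ_DR = 223.0 cfs.
With Δt = 2 h = 7200 s, V = ΣQ_DR · Δt = 223.0 × 7200 = 1.61 × 10^6 ft³ = 36.9 acre-ft.

V ≈ 36.9 acre-ft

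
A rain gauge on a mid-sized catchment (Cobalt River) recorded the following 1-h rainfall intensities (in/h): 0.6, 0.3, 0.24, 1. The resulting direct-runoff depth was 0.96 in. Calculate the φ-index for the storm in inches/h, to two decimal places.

Only the 2 blocks with intensity above φ contribute runoff: 0.6, 1 in/h.
Σ(I−φ)·Δt = d  ⇒  (0.6+1 − 2φ)·1 = 0.96
φ = (1.600 − 0.96/1) / 2 = 0.32 in/h.

φ ≈ 0.32 in/h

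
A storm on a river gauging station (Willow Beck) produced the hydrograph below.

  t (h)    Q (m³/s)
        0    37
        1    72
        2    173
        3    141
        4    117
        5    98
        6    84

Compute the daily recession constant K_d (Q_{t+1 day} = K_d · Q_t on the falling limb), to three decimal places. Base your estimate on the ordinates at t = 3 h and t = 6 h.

K_d ≈ 0.016

Between t = 3 h and t = 6 h the flow falls from 141 to 84 m³/s over 3×1 h = 3 h.
Per-interval ratio K = (84/141)^(1/3) = 0.8414; K_d = K^(24/1) = 0.016.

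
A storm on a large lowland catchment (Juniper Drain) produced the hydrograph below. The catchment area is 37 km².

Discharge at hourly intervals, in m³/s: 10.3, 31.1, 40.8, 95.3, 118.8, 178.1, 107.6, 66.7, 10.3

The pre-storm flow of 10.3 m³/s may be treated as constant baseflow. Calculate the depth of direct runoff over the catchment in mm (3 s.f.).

d ≈ 55.1 mm

Direct runoff: 0.0, 20.8, 30.5, 85.0, 108.5, 167.8, 97.3, 56.4, 0.0 m³/s; ΣQ_DR = 566.3 m³/s.
V = ΣQ_DR · Δt = 566.3 × 3600 s = 2.039 × 10^6 m³.
Over A = 37 km², depth = V / A = 55.1 mm.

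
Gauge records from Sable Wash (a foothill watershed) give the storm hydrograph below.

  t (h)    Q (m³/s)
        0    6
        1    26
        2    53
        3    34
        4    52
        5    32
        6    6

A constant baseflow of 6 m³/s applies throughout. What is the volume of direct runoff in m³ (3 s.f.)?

V ≈ 6.01 × 10^5 m³

Direct-runoff ordinates (Q − Q_b): 0.0, 20.0, 47.0, 28.0, 46.0, 26.0, 0.0 m³/s.
ΣQ_DR = 167.0 m³/s.
With Δt = 1 h = 3600 s, V = ΣQ_DR · Δt = 167.0 × 3600 = 6.01 × 10^5 m³.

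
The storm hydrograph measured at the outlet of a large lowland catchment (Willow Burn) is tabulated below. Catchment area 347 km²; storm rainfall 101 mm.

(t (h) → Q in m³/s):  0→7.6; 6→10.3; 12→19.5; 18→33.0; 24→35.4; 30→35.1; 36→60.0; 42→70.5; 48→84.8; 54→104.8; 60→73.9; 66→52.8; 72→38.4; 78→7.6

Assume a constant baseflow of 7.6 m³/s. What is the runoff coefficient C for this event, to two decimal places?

ΣQ_DR = 527.3 m³/s; V = ΣQ_DR·Δt = 1.139 × 10^7 m³.
Runoff depth d = V / A = 32.82 mm.
C = d / P = 32.82 / 101 = 0.32.

C ≈ 0.32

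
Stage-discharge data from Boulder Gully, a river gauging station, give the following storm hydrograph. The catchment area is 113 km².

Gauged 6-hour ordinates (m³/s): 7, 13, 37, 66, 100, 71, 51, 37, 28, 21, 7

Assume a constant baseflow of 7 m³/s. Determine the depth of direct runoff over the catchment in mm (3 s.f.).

d ≈ 69.0 mm

Direct runoff: 0.0, 6.0, 30.0, 59.0, 93.0, 64.0, 44.0, 30.0, 21.0, 14.0, 0.0 m³/s; ΣQ_DR = 361.0 m³/s.
V = ΣQ_DR · Δt = 361.0 × 21600 s = 7.798 × 10^6 m³.
Over A = 113 km², depth = V / A = 69.0 mm.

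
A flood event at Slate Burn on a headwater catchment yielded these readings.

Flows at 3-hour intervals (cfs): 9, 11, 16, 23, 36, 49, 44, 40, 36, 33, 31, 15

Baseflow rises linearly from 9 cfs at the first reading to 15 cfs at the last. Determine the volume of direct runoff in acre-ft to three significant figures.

Direct-runoff ordinates (Q − Q_b): 0.00, 1.45, 5.91, 12.36, 24.82, 37.27, 31.73, 27.18, 22.64, 19.09, 16.55, 0.00 cfs.
ΣQ_DR = 199.0 cfs.
With Δt = 3 h = 10800 s, V = ΣQ_DR · Δt = 199.0 × 10800 = 2.15 × 10^6 ft³ = 49.3 acre-ft.

V ≈ 49.3 acre-ft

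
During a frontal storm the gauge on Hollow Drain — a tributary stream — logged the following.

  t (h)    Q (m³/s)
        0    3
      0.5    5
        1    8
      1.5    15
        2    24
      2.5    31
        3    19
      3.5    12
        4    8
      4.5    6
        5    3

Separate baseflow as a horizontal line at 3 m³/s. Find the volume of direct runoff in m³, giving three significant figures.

Direct-runoff ordinates (Q − Q_b): 0.0, 2.0, 5.0, 12.0, 21.0, 28.0, 16.0, 9.0, 5.0, 3.0, 0.0 m³/s.
ΣQ_DR = 101.0 m³/s.
With Δt = 0.5 h = 1800 s, V = ΣQ_DR · Δt = 101.0 × 1800 = 1.82 × 10^5 m³.

V ≈ 1.82 × 10^5 m³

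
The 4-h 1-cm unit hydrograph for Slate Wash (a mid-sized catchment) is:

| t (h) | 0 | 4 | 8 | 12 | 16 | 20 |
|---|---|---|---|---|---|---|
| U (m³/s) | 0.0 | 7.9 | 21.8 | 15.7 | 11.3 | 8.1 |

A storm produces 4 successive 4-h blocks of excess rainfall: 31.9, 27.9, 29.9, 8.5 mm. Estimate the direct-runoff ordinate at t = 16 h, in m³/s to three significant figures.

By discrete convolution, Q_j = Σ (P_i / 10 mm) · U_{j−i}.
At t = 16 h (j=4): Q = (31.9/10)·11.3 + (27.9/10)·15.7 + (29.9/10)·21.8 + (8.5/10)·7.9 = 152 m³/s.

Q ≈ 152 m³/s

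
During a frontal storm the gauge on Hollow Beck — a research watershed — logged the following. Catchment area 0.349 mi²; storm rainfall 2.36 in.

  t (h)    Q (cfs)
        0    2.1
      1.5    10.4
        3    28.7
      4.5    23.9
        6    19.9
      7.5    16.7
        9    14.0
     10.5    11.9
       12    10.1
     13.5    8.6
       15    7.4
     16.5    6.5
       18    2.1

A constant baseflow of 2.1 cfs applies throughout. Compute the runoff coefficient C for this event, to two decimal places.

C ≈ 0.38

ΣQ_DR = 135.0 cfs; V = ΣQ_DR·Δt = 7.290 × 10^5 ft³.
Runoff depth d = V / A = 0.8991 in.
C = d / P = 0.8991 / 2.36 = 0.38.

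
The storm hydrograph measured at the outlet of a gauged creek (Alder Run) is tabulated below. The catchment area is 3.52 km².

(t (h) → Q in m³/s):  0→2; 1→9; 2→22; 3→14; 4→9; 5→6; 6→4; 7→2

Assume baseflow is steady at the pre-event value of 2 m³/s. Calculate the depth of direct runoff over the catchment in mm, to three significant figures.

Direct runoff: 0.0, 7.0, 20.0, 12.0, 7.0, 4.0, 2.0, 0.0 m³/s; ΣQ_DR = 52.00 m³/s.
V = ΣQ_DR · Δt = 52.00 × 3600 s = 1.872 × 10^5 m³.
Over A = 3.52 km², depth = V / A = 53.2 mm.

d ≈ 53.2 mm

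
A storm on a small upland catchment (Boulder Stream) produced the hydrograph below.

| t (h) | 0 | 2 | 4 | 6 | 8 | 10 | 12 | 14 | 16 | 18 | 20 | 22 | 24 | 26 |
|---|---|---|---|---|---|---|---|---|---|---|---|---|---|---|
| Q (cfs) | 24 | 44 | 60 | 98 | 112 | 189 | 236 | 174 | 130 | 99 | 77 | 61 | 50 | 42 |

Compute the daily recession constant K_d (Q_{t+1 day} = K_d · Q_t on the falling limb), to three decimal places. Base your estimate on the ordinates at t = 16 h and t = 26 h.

K_d ≈ 0.066

Between t = 16 h and t = 26 h the flow falls from 130 to 42 cfs over 5×2 h = 10 h.
Per-interval ratio K = (42/130)^(1/5) = 0.7977; K_d = K^(24/2) = 0.066.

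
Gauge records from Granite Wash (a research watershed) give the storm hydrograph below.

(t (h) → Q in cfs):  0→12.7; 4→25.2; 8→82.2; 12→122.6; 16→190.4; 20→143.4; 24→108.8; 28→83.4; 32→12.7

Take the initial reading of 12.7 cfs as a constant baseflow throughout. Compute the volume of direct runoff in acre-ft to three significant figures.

Direct-runoff ordinates (Q − Q_b): 0.0, 12.5, 69.5, 109.9, 177.7, 130.7, 96.1, 70.7, 0.0 cfs.
ΣQ_DR = 667.1 cfs.
With Δt = 4 h = 14400 s, V = ΣQ_DR · Δt = 667.1 × 14400 = 9.61 × 10^6 ft³ = 221 acre-ft.

V ≈ 221 acre-ft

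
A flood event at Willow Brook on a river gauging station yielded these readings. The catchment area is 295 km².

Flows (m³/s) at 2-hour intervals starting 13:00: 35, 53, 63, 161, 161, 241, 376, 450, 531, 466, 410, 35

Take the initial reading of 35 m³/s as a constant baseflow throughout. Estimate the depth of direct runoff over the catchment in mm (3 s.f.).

Direct runoff: 0.0, 18.0, 28.0, 126.0, 126.0, 206.0, 341.0, 415.0, 496.0, 431.0, 375.0, 0.0 m³/s; ΣQ_DR = 2562 m³/s.
V = ΣQ_DR · Δt = 2562 × 7200 s = 1.845 × 10^7 m³.
Over A = 295 km², depth = V / A = 62.5 mm.

d ≈ 62.5 mm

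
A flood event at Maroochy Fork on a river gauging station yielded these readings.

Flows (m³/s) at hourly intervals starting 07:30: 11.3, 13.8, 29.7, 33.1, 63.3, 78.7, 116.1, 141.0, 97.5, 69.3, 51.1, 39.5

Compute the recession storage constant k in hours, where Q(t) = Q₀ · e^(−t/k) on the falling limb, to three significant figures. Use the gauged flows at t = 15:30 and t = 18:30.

k ≈ 3.32 h

On the falling limb, Q drops from 97.5 to 39.5 m³/s between t = 15:30 and t = 18:30 (Δt = 3 h).
k = −Δt / ln(Q₂/Q₁) = −3 / ln(39.5/97.5) = 3.32 h.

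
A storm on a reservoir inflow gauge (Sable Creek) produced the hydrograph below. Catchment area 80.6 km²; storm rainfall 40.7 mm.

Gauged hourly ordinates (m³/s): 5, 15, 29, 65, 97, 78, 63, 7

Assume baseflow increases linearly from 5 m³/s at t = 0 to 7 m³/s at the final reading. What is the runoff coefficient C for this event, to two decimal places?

C ≈ 0.34

ΣQ_DR = 311.0 m³/s; V = ΣQ_DR·Δt = 1.120 × 10^6 m³.
Runoff depth d = V / A = 13.89 mm.
C = d / P = 13.89 / 40.7 = 0.34.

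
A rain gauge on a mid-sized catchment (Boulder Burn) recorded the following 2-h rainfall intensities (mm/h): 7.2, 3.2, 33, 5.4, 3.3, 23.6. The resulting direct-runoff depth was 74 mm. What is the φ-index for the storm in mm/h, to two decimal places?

φ ≈ 9.80 mm/h

Only the 2 blocks with intensity above φ contribute runoff: 33, 23.6 mm/h.
Σ(I−φ)·Δt = d  ⇒  (33+23.6 − 2φ)·2 = 74
φ = (56.60 − 74/2) / 2 = 9.80 mm/h.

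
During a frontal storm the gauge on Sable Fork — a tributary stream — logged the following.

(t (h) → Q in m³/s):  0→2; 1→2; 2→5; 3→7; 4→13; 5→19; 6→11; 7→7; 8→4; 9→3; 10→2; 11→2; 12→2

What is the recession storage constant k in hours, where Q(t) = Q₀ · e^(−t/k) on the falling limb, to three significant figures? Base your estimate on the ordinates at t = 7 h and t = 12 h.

On the falling limb, Q drops from 7 to 2 m³/s between t = 7 h and t = 12 h (Δt = 5 h).
k = −Δt / ln(Q₂/Q₁) = −5 / ln(2/7) = 3.99 h.

k ≈ 3.99 h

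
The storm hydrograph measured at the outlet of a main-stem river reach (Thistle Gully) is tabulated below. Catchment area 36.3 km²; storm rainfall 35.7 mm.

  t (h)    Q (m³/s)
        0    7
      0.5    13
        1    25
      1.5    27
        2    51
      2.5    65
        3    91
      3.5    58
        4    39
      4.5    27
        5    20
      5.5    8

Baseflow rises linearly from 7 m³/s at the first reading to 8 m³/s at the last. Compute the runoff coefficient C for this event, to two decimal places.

C ≈ 0.47

ΣQ_DR = 341.0 m³/s; V = ΣQ_DR·Δt = 6.138 × 10^5 m³.
Runoff depth d = V / A = 16.91 mm.
C = d / P = 16.91 / 35.7 = 0.47.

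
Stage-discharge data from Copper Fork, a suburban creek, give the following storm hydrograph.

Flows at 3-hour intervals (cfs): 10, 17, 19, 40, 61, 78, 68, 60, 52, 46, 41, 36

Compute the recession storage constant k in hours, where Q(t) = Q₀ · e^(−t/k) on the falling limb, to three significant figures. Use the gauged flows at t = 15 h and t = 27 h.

k ≈ 22.7 h

On the falling limb, Q drops from 78 to 46 cfs between t = 15 h and t = 27 h (Δt = 12 h).
k = −Δt / ln(Q₂/Q₁) = −12 / ln(46/78) = 22.7 h.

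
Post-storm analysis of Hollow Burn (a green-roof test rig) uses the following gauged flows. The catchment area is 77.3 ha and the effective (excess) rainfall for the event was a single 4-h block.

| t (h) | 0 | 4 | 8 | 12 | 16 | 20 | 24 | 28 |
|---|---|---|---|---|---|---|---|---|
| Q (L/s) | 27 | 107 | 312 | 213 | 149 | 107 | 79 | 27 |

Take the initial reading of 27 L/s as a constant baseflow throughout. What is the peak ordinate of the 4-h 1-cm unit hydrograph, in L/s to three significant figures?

U_p ≈ 190 L/s

Direct runoff: 0.0, 80.0, 285.0, 186.0, 122.0, 80.0, 52.0, 0.0 L/s; ΣQ_DR = 805.0 L/s, peak = 285.0 L/s.
Runoff depth d = ΣQ_DR·Δt / A = 805.0 × 14400 / (77.3 ha) = 15.00 mm.
The 1-cm UH is the DRH scaled by (10 mm)/d, so U_p = 285.0 × 10/15.00 = 190 L/s.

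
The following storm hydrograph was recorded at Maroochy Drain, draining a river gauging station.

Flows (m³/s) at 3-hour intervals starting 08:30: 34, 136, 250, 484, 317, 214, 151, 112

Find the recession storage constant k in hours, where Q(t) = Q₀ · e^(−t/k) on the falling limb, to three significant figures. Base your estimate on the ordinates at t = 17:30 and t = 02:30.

On the falling limb, Q drops from 484 to 151 m³/s between t = 17:30 and t = 02:30 (Δt = 9 h).
k = −Δt / ln(Q₂/Q₁) = −9 / ln(151/484) = 7.73 h.

k ≈ 7.73 h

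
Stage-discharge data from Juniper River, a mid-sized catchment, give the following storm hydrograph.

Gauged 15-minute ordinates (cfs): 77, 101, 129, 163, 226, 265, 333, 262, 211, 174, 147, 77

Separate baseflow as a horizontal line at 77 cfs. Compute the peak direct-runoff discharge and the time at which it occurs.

Subtracting baseflow gives direct-runoff ordinates: 0.0, 24.0, 52.0, 86.0, 149.0, 188.0, 256.0, 185.0, 134.0, 97.0, 70.0, 0.0 cfs.
The maximum is 256.0 cfs, occurring at the reading for t = 1.5 h.

Q_p = 256.0 cfs at t = 1.5 h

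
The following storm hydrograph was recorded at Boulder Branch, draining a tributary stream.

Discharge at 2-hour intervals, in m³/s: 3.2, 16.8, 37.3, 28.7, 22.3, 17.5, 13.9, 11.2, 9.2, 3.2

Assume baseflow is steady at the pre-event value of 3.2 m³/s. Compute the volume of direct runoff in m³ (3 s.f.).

V ≈ 9.45 × 10^5 m³

Direct-runoff ordinates (Q − Q_b): 0.0, 13.6, 34.1, 25.5, 19.1, 14.3, 10.7, 8.0, 6.0, 0.0 m³/s.
ΣQ_DR = 131.3 m³/s.
With Δt = 2 h = 7200 s, V = ΣQ_DR · Δt = 131.3 × 7200 = 9.45 × 10^5 m³.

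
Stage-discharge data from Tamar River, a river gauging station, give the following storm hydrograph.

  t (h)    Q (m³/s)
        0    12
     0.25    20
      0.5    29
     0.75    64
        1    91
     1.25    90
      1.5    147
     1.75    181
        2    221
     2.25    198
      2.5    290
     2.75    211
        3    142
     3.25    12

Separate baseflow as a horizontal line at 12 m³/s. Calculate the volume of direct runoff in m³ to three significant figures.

V ≈ 1.39 × 10^6 m³

Direct-runoff ordinates (Q − Q_b): 0.0, 8.0, 17.0, 52.0, 79.0, 78.0, 135.0, 169.0, 209.0, 186.0, 278.0, 199.0, 130.0, 0.0 m³/s.
ΣQ_DR = 1540 m³/s.
With Δt = 0.25 h = 900 s, V = ΣQ_DR · Δt = 1540 × 900 = 1.39 × 10^6 m³.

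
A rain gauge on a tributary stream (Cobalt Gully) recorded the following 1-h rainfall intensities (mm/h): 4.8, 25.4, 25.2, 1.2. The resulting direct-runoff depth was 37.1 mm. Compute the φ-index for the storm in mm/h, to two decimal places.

φ ≈ 6.75 mm/h

Only the 2 blocks with intensity above φ contribute runoff: 25.4, 25.2 mm/h.
Σ(I−φ)·Δt = d  ⇒  (25.4+25.2 − 2φ)·1 = 37.1
φ = (50.60 − 37.1/1) / 2 = 6.75 mm/h.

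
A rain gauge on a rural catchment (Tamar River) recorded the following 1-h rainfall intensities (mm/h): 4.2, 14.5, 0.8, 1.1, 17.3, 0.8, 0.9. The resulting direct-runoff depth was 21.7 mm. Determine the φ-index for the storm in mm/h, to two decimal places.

Only the 2 blocks with intensity above φ contribute runoff: 14.5, 17.3 mm/h.
Σ(I−φ)·Δt = d  ⇒  (14.5+17.3 − 2φ)·1 = 21.7
φ = (31.80 − 21.7/1) / 2 = 5.05 mm/h.

φ ≈ 5.05 mm/h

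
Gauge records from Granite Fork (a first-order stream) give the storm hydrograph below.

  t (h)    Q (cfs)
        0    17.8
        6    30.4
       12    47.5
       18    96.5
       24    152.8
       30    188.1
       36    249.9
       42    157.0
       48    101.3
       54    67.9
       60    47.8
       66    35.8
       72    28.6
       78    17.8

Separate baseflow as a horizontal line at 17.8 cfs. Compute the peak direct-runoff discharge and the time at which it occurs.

Q_p = 232.1 cfs at t = 36 h

Subtracting baseflow gives direct-runoff ordinates: 0.0, 12.6, 29.7, 78.7, 135.0, 170.3, 232.1, 139.2, 83.5, 50.1, 30.0, 18.0, 10.8, 0.0 cfs.
The maximum is 232.1 cfs, occurring at the reading for t = 36 h.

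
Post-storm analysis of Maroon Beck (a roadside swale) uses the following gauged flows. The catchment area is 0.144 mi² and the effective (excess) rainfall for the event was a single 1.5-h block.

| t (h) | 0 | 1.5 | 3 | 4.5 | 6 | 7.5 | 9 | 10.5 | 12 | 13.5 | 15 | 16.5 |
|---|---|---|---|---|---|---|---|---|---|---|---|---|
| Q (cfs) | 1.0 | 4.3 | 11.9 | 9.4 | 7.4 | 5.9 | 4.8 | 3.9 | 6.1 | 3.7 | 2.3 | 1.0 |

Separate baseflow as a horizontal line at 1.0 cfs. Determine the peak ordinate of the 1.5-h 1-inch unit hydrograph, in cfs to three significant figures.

U_p ≈ 13.6 cfs

Direct runoff: 0.0, 3.3, 10.9, 8.4, 6.4, 4.9, 3.8, 2.9, 5.1, 2.7, 1.3, 0.0 cfs; ΣQ_DR = 49.70 cfs, peak = 10.9 cfs.
Runoff depth d = ΣQ_DR·Δt / A = 49.70 × 5400 / (0.144 mi²) = 0.8022 in.
The 1-inch UH is the DRH scaled by (1 in)/d, so U_p = 10.9 × 1/0.8022 = 13.6 cfs.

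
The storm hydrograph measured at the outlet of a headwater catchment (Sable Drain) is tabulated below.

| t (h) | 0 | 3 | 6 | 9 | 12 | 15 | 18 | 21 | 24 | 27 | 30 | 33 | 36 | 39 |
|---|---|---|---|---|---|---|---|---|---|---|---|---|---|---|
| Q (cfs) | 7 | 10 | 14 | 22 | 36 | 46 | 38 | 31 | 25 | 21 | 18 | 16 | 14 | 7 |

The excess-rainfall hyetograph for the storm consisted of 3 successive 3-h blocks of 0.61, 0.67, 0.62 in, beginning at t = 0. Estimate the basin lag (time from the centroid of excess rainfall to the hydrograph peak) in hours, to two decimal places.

t_L ≈ 10.48 h

Centroid of excess rainfall: t_c = Σ P_i·t̄_i / ΣP_i = 4.5158 h (block centres at 1.5, 4.5, 7.5 h).
Hydrograph peak occurs at t = 15 h, so basin lag t_L = 15 − 4.5158 = 10.48 h.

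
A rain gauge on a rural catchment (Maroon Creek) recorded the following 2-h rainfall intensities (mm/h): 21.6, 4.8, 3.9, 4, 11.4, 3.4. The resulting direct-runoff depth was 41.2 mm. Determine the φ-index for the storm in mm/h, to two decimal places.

φ ≈ 6.20 mm/h

Only the 2 blocks with intensity above φ contribute runoff: 21.6, 11.4 mm/h.
Σ(I−φ)·Δt = d  ⇒  (21.6+11.4 − 2φ)·2 = 41.2
φ = (33.00 − 41.2/2) / 2 = 6.20 mm/h.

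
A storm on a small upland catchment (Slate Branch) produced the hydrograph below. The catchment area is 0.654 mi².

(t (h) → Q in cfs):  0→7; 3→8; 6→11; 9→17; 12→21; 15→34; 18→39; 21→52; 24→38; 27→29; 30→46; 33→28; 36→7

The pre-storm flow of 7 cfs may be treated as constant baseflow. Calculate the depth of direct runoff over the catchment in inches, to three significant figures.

Direct runoff: 0.0, 1.0, 4.0, 10.0, 14.0, 27.0, 32.0, 45.0, 31.0, 22.0, 39.0, 21.0, 0.0 cfs; ΣQ_DR = 246.0 cfs.
V = ΣQ_DR · Δt = 246.0 × 10800 s = 2.657 × 10^6 ft³.
Over A = 0.654 mi², depth = V / A = 1.75 in.

d ≈ 1.75 in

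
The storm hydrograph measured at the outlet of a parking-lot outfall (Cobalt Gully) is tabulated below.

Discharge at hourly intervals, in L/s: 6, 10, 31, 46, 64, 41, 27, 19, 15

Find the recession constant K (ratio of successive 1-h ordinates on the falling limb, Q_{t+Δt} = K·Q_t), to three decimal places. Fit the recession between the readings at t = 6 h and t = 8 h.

Using the recession-limb readings at t = 6 h and t = 8 h: Q falls from 27 to 15 L/s over 2 intervals.
K = (Q₂/Q₁)^(1/2) = (15/27)^(1/2) = 0.745.

K ≈ 0.745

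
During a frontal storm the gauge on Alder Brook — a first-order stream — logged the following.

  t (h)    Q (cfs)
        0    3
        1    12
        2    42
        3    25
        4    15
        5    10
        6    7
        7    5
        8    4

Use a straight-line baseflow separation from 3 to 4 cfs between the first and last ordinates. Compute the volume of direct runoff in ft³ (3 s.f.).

V ≈ 3.29 × 10^5 ft³

Direct-runoff ordinates (Q − Q_b): 0.00, 8.88, 38.75, 21.62, 11.50, 6.38, 3.25, 1.12, 0.00 cfs.
ΣQ_DR = 91.50 cfs.
With Δt = 1 h = 3600 s, V = ΣQ_DR · Δt = 91.50 × 3600 = 3.29 × 10^5 ft³.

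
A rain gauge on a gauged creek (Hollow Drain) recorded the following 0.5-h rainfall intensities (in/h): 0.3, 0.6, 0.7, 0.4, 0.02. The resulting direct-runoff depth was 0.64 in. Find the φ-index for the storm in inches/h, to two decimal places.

Only the 4 blocks with intensity above φ contribute runoff: 0.3, 0.6, 0.7, 0.4 in/h.
Σ(I−φ)·Δt = d  ⇒  (0.3+0.6+0.7+0.4 − 4φ)·0.5 = 0.64
φ = (2.000 − 0.64/0.5) / 4 = 0.18 in/h.

φ ≈ 0.18 in/h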